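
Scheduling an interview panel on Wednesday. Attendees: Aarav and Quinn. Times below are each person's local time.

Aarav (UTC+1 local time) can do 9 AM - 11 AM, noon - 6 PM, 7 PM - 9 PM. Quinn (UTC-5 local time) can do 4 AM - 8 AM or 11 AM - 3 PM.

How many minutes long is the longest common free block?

120

Aarav in UTC: 08:00-10:00, 11:00-17:00, 18:00-20:00 (subtract 1h to convert from UTC+1).
Quinn in UTC: 09:00-13:00, 16:00-20:00 (add 5h to convert from UTC-5).
Aarav ∩ Quinn: 09:00-10:00, 11:00-13:00, 16:00-17:00, 18:00-20:00.
Those are the intersection windows.
The longest is 11:00-13:00 at 120 minutes.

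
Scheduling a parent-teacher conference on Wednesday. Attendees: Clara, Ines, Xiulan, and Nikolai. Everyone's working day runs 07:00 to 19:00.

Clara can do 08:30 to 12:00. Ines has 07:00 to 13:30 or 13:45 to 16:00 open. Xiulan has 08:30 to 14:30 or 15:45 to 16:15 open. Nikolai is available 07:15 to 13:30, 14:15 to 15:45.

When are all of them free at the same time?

08:30-12:00

Clara ∩ Ines: 08:30-12:00.
Clara ∩ Ines ∩ Xiulan: 08:30-12:00.
Clara ∩ Ines ∩ Xiulan ∩ Nikolai: 08:30-12:00.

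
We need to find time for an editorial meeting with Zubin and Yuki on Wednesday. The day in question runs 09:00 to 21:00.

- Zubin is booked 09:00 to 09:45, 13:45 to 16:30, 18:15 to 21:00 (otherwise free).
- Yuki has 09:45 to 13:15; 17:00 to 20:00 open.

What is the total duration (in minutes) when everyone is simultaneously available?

285

Zubin free: 09:45-13:45, 16:30-18:15 (invert busy blocks within the working day).
Yuki free: 09:45-13:15, 17:00-20:00.
Zubin ∩ Yuki: 09:45-13:15, 17:00-18:15.
Summing the common windows: 210 + 75 = 285 minutes.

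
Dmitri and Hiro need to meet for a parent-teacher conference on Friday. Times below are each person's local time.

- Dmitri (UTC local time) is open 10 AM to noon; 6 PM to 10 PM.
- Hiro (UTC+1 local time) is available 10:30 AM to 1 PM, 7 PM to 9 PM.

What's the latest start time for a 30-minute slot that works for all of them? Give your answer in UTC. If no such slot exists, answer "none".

Dmitri in UTC: 10:00-12:00, 18:00-22:00.
Hiro in UTC: 09:30-12:00, 18:00-20:00 (subtract 1h to convert from UTC+1).
Dmitri ∩ Hiro: 10:00-12:00, 18:00-20:00.
The last common window of at least 30 minutes is 18:00-20:00; a 30-minute meeting can start as late as 19:30 and still end by 20:00.

19:30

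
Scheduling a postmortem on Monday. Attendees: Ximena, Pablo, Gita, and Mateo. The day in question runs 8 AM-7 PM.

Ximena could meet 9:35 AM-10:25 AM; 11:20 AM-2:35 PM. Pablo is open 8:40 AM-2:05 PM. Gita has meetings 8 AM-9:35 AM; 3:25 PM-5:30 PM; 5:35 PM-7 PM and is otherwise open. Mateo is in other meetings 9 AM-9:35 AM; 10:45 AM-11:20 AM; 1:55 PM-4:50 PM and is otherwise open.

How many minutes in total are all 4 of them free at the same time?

Ximena free: 09:35-10:25, 11:20-14:35.
Pablo free: 08:40-14:05.
Gita free: 09:35-15:25, 17:30-17:35 (invert busy blocks within the working day).
Mateo free: 08:00-09:00, 09:35-10:45, 11:20-13:55, 16:50-19:00 (invert busy blocks within the working day).
Ximena ∩ Pablo: 09:35-10:25, 11:20-14:05.
Ximena ∩ Pablo ∩ Gita: 09:35-10:25, 11:20-14:05.
Ximena ∩ Pablo ∩ Gita ∩ Mateo: 09:35-10:25, 11:20-13:55.
Summing the common windows: 50 + 155 = 205 minutes.

205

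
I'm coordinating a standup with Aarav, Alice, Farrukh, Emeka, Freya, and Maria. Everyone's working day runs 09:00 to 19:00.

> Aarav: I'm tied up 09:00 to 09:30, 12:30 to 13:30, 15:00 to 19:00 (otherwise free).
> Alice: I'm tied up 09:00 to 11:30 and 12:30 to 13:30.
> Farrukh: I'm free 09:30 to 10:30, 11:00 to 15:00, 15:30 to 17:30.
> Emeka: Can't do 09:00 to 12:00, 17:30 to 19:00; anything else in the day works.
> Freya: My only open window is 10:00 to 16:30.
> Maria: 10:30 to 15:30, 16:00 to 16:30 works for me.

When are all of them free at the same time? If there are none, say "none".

12:00-12:30, 13:30-15:00

Aarav free: 09:30-12:30, 13:30-15:00 (invert busy blocks within the working day).
Alice free: 11:30-12:30, 13:30-19:00 (invert busy blocks within the working day).
Farrukh free: 09:30-10:30, 11:00-15:00, 15:30-17:30.
Emeka free: 12:00-17:30 (invert busy blocks within the working day).
Freya free: 10:00-16:30.
Maria free: 10:30-15:30, 16:00-16:30.
Aarav ∩ Alice: 11:30-12:30, 13:30-15:00.
Aarav ∩ Alice ∩ Farrukh: 11:30-12:30, 13:30-15:00.
Aarav ∩ Alice ∩ Farrukh ∩ Emeka: 12:00-12:30, 13:30-15:00.
Aarav ∩ Alice ∩ Farrukh ∩ Emeka ∩ Freya: 12:00-12:30, 13:30-15:00.
Aarav ∩ Alice ∩ Farrukh ∩ Emeka ∩ Freya ∩ Maria: 12:00-12:30, 13:30-15:00.
So the common availability across everyone is 12:00-12:30, 13:30-15:00.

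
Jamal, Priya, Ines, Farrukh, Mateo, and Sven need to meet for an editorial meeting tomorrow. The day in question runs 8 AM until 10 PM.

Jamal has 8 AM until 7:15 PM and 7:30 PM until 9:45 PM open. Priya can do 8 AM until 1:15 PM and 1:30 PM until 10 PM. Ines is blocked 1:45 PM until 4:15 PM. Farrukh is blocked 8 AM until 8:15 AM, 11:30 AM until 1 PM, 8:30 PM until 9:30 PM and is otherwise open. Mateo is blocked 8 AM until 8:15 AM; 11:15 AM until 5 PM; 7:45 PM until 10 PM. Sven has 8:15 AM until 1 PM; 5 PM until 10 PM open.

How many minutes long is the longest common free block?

180

Jamal free: 08:00-19:15, 19:30-21:45.
Priya free: 08:00-13:15, 13:30-22:00.
Ines free: 08:00-13:45, 16:15-22:00 (invert busy blocks within the working day).
Farrukh free: 08:15-11:30, 13:00-20:30, 21:30-22:00 (invert busy blocks within the working day).
Mateo free: 08:15-11:15, 17:00-19:45 (invert busy blocks within the working day).
Sven free: 08:15-13:00, 17:00-22:00.
Jamal ∩ Priya: 08:00-13:15, 13:30-19:15, 19:30-21:45.
Jamal ∩ Priya ∩ Ines: 08:00-13:15, 13:30-13:45, 16:15-19:15, 19:30-21:45.
Jamal ∩ Priya ∩ Ines ∩ Farrukh: 08:15-11:30, 13:00-13:15, 13:30-13:45, 16:15-19:15, 19:30-20:30, 21:30-21:45.
Jamal ∩ Priya ∩ Ines ∩ Farrukh ∩ Mateo: 08:15-11:15, 17:00-19:15, 19:30-19:45.
Jamal ∩ Priya ∩ Ines ∩ Farrukh ∩ Mateo ∩ Sven: 08:15-11:15, 17:00-19:15, 19:30-19:45.
The longest is 08:15-11:15 at 180 minutes.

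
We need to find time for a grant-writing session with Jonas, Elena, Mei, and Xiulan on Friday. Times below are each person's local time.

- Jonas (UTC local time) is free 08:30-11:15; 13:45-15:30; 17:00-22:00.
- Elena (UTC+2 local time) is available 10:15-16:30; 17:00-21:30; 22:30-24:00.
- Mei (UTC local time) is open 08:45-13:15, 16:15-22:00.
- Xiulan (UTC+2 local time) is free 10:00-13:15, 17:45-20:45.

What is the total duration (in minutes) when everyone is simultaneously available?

Jonas in UTC: 08:30-11:15, 13:45-15:30, 17:00-22:00.
Elena in UTC: 08:15-14:30, 15:00-19:30, 20:30-22:00 (subtract 2h to convert from UTC+2).
Mei in UTC: 08:45-13:15, 16:15-22:00.
Xiulan in UTC: 08:00-11:15, 15:45-18:45 (subtract 2h to convert from UTC+2).
Jonas ∩ Elena: 08:30-11:15, 13:45-14:30, 15:00-15:30, 17:00-19:30, 20:30-22:00.
Jonas ∩ Elena ∩ Mei: 08:45-11:15, 17:00-19:30, 20:30-22:00.
Jonas ∩ Elena ∩ Mei ∩ Xiulan: 08:45-11:15, 17:00-18:45.
Summing the common windows: 150 + 105 = 255 minutes.

255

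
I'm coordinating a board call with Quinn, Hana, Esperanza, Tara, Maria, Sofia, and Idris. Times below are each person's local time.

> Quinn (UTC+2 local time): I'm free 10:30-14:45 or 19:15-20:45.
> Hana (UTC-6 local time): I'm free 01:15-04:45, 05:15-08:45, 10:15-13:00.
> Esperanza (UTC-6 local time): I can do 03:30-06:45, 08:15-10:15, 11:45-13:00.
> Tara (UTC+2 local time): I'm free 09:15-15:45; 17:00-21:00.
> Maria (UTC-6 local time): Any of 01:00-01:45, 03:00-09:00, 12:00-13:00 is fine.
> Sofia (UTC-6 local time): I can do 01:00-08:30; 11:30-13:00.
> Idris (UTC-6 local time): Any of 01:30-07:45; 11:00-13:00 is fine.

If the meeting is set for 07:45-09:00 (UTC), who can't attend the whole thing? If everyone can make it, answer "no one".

Quinn in UTC: 08:30-12:45, 17:15-18:45 (subtract 2h to convert from UTC+2).
Hana in UTC: 07:15-10:45, 11:15-14:45, 16:15-19:00 (add 6h to convert from UTC-6).
Esperanza in UTC: 09:30-12:45, 14:15-16:15, 17:45-19:00 (add 6h to convert from UTC-6).
Tara in UTC: 07:15-13:45, 15:00-19:00 (subtract 2h to convert from UTC+2).
Maria in UTC: 07:00-07:45, 09:00-15:00, 18:00-19:00 (add 6h to convert from UTC-6).
Sofia in UTC: 07:00-14:30, 17:30-19:00 (add 6h to convert from UTC-6).
Idris in UTC: 07:30-13:45, 17:00-19:00 (add 6h to convert from UTC-6).
Quinn: not fully free for 07:45-09:00. Hana: free for 07:45-09:00. Esperanza: not fully free for 07:45-09:00. Tara: free for 07:45-09:00. Maria: not fully free for 07:45-09:00. Sofia: free for 07:45-09:00. Idris: free for 07:45-09:00.

Esperanza, Maria, Quinn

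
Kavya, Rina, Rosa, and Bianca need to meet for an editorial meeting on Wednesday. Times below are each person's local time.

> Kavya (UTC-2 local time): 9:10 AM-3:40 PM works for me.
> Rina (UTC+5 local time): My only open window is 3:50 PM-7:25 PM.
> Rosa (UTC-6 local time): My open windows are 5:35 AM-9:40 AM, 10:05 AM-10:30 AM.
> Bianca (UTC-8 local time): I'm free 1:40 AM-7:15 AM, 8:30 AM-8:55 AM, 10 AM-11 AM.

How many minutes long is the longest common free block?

Kavya in UTC: 11:10-17:40 (add 2h to convert from UTC-2).
Rina in UTC: 10:50-14:25 (subtract 5h to convert from UTC+5).
Rosa in UTC: 11:35-15:40, 16:05-16:30 (add 6h to convert from UTC-6).
Bianca in UTC: 09:40-15:15, 16:30-16:55, 18:00-19:00 (add 8h to convert from UTC-8).
Kavya ∩ Rina: 11:10-14:25.
Kavya ∩ Rina ∩ Rosa: 11:35-14:25.
Kavya ∩ Rina ∩ Rosa ∩ Bianca: 11:35-14:25.
The longest is 11:35-14:25 at 170 minutes.

170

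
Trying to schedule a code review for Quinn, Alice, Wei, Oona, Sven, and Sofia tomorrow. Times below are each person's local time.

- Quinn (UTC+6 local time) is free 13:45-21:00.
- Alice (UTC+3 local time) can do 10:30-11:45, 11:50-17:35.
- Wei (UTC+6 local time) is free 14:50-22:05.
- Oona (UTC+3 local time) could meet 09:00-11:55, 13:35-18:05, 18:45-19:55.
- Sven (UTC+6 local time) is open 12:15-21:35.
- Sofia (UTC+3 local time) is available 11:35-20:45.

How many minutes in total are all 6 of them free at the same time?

245

Quinn in UTC: 07:45-15:00 (subtract 6h to convert from UTC+6).
Alice in UTC: 07:30-08:45, 08:50-14:35 (subtract 3h to convert from UTC+3).
Wei in UTC: 08:50-16:05 (subtract 6h to convert from UTC+6).
Oona in UTC: 06:00-08:55, 10:35-15:05, 15:45-16:55 (subtract 3h to convert from UTC+3).
Sven in UTC: 06:15-15:35 (subtract 6h to convert from UTC+6).
Sofia in UTC: 08:35-17:45 (subtract 3h to convert from UTC+3).
Quinn ∩ Alice: 07:45-08:45, 08:50-14:35.
Quinn ∩ Alice ∩ Wei: 08:50-14:35.
Quinn ∩ Alice ∩ Wei ∩ Oona: 08:50-08:55, 10:35-14:35.
Quinn ∩ Alice ∩ Wei ∩ Oona ∩ Sven: 08:50-08:55, 10:35-14:35.
Quinn ∩ Alice ∩ Wei ∩ Oona ∩ Sven ∩ Sofia: 08:50-08:55, 10:35-14:35.
Those are the intersection windows.
Summing the common windows: 5 + 240 = 245 minutes.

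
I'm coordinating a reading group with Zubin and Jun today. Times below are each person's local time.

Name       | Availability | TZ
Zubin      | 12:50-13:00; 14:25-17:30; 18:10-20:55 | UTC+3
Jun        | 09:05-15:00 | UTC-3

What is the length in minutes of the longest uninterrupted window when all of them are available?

Zubin in UTC: 09:50-10:00, 11:25-14:30, 15:10-17:55 (subtract 3h to convert from UTC+3).
Jun in UTC: 12:05-18:00 (add 3h to convert from UTC-3).
Zubin ∩ Jun: 12:05-14:30, 15:10-17:55.
The longest is 15:10-17:55 at 165 minutes.

165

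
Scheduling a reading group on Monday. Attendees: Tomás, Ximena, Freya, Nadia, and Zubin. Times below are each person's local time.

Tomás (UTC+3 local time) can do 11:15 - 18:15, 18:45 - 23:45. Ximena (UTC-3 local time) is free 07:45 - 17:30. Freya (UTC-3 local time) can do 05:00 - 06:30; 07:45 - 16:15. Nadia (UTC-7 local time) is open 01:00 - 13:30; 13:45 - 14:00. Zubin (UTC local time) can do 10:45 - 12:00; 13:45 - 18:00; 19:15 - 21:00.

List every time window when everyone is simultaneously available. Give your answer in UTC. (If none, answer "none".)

Tomás in UTC: 08:15-15:15, 15:45-20:45 (subtract 3h to convert from UTC+3).
Ximena in UTC: 10:45-20:30 (add 3h to convert from UTC-3).
Freya in UTC: 08:00-09:30, 10:45-19:15 (add 3h to convert from UTC-3).
Nadia in UTC: 08:00-20:30, 20:45-21:00 (add 7h to convert from UTC-7).
Zubin in UTC: 10:45-12:00, 13:45-18:00, 19:15-21:00.
Tomás ∩ Ximena: 10:45-15:15, 15:45-20:30.
Tomás ∩ Ximena ∩ Freya: 10:45-15:15, 15:45-19:15.
Tomás ∩ Ximena ∩ Freya ∩ Nadia: 10:45-15:15, 15:45-19:15.
Tomás ∩ Ximena ∩ Freya ∩ Nadia ∩ Zubin: 10:45-12:00, 13:45-15:15, 15:45-18:00.

10:45-12:00, 13:45-15:15, 15:45-18:00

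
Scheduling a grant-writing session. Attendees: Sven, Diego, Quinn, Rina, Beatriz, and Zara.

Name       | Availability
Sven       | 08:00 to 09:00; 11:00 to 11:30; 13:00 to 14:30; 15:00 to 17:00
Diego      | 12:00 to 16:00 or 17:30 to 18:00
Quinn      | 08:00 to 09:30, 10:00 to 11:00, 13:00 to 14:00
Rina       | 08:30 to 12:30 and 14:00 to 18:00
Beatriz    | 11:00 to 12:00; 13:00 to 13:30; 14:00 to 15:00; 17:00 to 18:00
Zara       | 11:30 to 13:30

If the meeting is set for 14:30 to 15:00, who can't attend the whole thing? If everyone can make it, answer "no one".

Sven: not fully free for 14:30-15:00. Diego: free for 14:30-15:00. Quinn: not fully free for 14:30-15:00. Rina: free for 14:30-15:00. Beatriz: free for 14:30-15:00. Zara: not fully free for 14:30-15:00.

Quinn, Sven, Zara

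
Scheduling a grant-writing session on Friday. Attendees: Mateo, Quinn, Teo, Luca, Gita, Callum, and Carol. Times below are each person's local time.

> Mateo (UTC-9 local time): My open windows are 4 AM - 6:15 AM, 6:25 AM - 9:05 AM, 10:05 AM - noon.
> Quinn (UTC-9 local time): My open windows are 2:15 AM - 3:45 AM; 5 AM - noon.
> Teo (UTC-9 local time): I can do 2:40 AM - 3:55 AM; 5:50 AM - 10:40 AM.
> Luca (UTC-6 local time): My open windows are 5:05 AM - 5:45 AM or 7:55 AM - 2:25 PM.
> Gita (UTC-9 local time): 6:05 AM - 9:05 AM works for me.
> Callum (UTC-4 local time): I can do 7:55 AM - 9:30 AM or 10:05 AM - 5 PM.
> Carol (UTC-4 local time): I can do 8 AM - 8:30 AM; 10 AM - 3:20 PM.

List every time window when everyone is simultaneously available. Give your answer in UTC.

15:05-15:15, 15:25-18:05

Mateo in UTC: 13:00-15:15, 15:25-18:05, 19:05-21:00 (add 9h to convert from UTC-9).
Quinn in UTC: 11:15-12:45, 14:00-21:00 (add 9h to convert from UTC-9).
Teo in UTC: 11:40-12:55, 14:50-19:40 (add 9h to convert from UTC-9).
Luca in UTC: 11:05-11:45, 13:55-20:25 (add 6h to convert from UTC-6).
Gita in UTC: 15:05-18:05 (add 9h to convert from UTC-9).
Callum in UTC: 11:55-13:30, 14:05-21:00 (add 4h to convert from UTC-4).
Carol in UTC: 12:00-12:30, 14:00-19:20 (add 4h to convert from UTC-4).
Mateo ∩ Quinn: 14:00-15:15, 15:25-18:05, 19:05-21:00.
Mateo ∩ Quinn ∩ Teo: 14:50-15:15, 15:25-18:05, 19:05-19:40.
Mateo ∩ Quinn ∩ Teo ∩ Luca: 14:50-15:15, 15:25-18:05, 19:05-19:40.
Mateo ∩ Quinn ∩ Teo ∩ Luca ∩ Gita: 15:05-15:15, 15:25-18:05.
Mateo ∩ Quinn ∩ Teo ∩ Luca ∩ Gita ∩ Callum: 15:05-15:15, 15:25-18:05.
Mateo ∩ Quinn ∩ Teo ∩ Luca ∩ Gita ∩ Callum ∩ Carol: 15:05-15:15, 15:25-18:05.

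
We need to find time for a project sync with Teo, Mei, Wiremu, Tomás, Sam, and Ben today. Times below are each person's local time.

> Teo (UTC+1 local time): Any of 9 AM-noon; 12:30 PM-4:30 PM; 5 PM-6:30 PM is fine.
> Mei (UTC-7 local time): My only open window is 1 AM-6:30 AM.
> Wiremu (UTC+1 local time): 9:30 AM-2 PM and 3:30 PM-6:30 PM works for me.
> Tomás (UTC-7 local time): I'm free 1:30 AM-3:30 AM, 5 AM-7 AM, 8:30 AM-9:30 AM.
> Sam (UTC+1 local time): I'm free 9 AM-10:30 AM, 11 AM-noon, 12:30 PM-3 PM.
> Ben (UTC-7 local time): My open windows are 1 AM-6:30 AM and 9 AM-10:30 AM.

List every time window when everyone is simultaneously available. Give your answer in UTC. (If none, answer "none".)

Teo in UTC: 08:00-11:00, 11:30-15:30, 16:00-17:30 (subtract 1h to convert from UTC+1).
Mei in UTC: 08:00-13:30 (add 7h to convert from UTC-7).
Wiremu in UTC: 08:30-13:00, 14:30-17:30 (subtract 1h to convert from UTC+1).
Tomás in UTC: 08:30-10:30, 12:00-14:00, 15:30-16:30 (add 7h to convert from UTC-7).
Sam in UTC: 08:00-09:30, 10:00-11:00, 11:30-14:00 (subtract 1h to convert from UTC+1).
Ben in UTC: 08:00-13:30, 16:00-17:30 (add 7h to convert from UTC-7).
Teo ∩ Mei: 08:00-11:00, 11:30-13:30.
Teo ∩ Mei ∩ Wiremu: 08:30-11:00, 11:30-13:00.
Teo ∩ Mei ∩ Wiremu ∩ Tomás: 08:30-10:30, 12:00-13:00.
Teo ∩ Mei ∩ Wiremu ∩ Tomás ∩ Sam: 08:30-09:30, 10:00-10:30, 12:00-13:00.
Teo ∩ Mei ∩ Wiremu ∩ Tomás ∩ Sam ∩ Ben: 08:30-09:30, 10:00-10:30, 12:00-13:00.

08:30-09:30, 10:00-10:30, 12:00-13:00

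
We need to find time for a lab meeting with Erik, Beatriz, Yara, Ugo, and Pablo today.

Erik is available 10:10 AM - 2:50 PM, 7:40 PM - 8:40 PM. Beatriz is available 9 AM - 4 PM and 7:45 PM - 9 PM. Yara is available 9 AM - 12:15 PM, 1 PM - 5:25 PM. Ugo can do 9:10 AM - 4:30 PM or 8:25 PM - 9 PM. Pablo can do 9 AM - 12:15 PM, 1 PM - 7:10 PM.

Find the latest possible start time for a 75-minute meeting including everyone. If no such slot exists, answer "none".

13:35

Erik ∩ Beatriz: 10:10-14:50, 19:45-20:40.
Erik ∩ Beatriz ∩ Yara: 10:10-12:15, 13:00-14:50.
Erik ∩ Beatriz ∩ Yara ∩ Ugo: 10:10-12:15, 13:00-14:50.
Erik ∩ Beatriz ∩ Yara ∩ Ugo ∩ Pablo: 10:10-12:15, 13:00-14:50.
Those are the intersection windows.
The last common window of at least 75 minutes is 13:00-14:50; a 75-minute meeting can start as late as 13:35 and still end by 14:50.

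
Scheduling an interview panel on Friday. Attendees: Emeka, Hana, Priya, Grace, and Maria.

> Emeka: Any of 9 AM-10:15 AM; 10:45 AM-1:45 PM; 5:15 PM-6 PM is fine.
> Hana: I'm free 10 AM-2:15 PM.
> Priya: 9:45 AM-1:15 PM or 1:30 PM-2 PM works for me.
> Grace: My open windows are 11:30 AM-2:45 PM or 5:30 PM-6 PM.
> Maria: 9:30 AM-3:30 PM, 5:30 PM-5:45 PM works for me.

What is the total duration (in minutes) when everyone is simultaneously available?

Emeka ∩ Hana: 10:00-10:15, 10:45-13:45.
Emeka ∩ Hana ∩ Priya: 10:00-10:15, 10:45-13:15, 13:30-13:45.
Emeka ∩ Hana ∩ Priya ∩ Grace: 11:30-13:15, 13:30-13:45.
Emeka ∩ Hana ∩ Priya ∩ Grace ∩ Maria: 11:30-13:15, 13:30-13:45.
Summing the common windows: 105 + 15 = 120 minutes.

120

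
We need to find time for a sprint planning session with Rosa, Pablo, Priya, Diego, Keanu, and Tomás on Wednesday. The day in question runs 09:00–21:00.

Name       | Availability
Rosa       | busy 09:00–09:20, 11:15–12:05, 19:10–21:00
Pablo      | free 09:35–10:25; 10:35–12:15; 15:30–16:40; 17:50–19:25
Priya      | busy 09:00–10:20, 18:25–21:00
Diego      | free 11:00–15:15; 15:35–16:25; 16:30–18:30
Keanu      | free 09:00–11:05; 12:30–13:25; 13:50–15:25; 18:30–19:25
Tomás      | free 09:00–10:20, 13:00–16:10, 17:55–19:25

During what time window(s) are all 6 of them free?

Rosa free: 09:20-11:15, 12:05-19:10 (invert busy blocks within the working day).
Pablo free: 09:35-10:25, 10:35-12:15, 15:30-16:40, 17:50-19:25.
Priya free: 10:20-18:25 (invert busy blocks within the working day).
Diego free: 11:00-15:15, 15:35-16:25, 16:30-18:30.
Keanu free: 09:00-11:05, 12:30-13:25, 13:50-15:25, 18:30-19:25.
Tomás free: 09:00-10:20, 13:00-16:10, 17:55-19:25.
Rosa ∩ Pablo: 09:35-10:25, 10:35-11:15, 12:05-12:15, 15:30-16:40, 17:50-19:10.
Rosa ∩ Pablo ∩ Priya: 10:20-10:25, 10:35-11:15, 12:05-12:15, 15:30-16:40, 17:50-18:25.
Rosa ∩ Pablo ∩ Priya ∩ Diego: 11:00-11:15, 12:05-12:15, 15:35-16:25, 16:30-16:40, 17:50-18:25.
Rosa ∩ Pablo ∩ Priya ∩ Diego ∩ Keanu: 11:00-11:05.
Rosa ∩ Pablo ∩ Priya ∩ Diego ∩ Keanu ∩ Tomás: ∅.
There is no time when everyone is free.

none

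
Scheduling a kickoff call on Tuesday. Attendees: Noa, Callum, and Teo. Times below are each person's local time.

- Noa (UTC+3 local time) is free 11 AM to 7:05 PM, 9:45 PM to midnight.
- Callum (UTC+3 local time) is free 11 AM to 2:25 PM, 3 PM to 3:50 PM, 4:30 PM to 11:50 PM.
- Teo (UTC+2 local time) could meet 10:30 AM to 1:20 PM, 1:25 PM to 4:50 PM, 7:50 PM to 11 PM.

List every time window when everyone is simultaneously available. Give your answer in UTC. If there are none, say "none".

08:30-11:20, 12:00-12:50, 13:30-14:50, 18:45-20:50

Noa in UTC: 08:00-16:05, 18:45-21:00 (subtract 3h to convert from UTC+3).
Callum in UTC: 08:00-11:25, 12:00-12:50, 13:30-20:50 (subtract 3h to convert from UTC+3).
Teo in UTC: 08:30-11:20, 11:25-14:50, 17:50-21:00 (subtract 2h to convert from UTC+2).
Noa ∩ Callum: 08:00-11:25, 12:00-12:50, 13:30-16:05, 18:45-20:50.
Noa ∩ Callum ∩ Teo: 08:30-11:20, 12:00-12:50, 13:30-14:50, 18:45-20:50.
So the common availability across everyone is 08:30-11:20, 12:00-12:50, 13:30-14:50, 18:45-20:50.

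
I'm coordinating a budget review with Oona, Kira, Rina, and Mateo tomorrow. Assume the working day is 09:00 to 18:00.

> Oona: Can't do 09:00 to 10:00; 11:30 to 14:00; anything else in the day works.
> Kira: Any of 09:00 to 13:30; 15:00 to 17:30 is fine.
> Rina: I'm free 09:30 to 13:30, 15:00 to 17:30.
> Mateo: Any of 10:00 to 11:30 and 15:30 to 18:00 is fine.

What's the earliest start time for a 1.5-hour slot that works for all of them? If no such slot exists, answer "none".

Oona free: 10:00-11:30, 14:00-18:00 (invert busy blocks within the working day).
Kira free: 09:00-13:30, 15:00-17:30.
Rina free: 09:30-13:30, 15:00-17:30.
Mateo free: 10:00-11:30, 15:30-18:00.
Oona ∩ Kira: 10:00-11:30, 15:00-17:30.
Oona ∩ Kira ∩ Rina: 10:00-11:30, 15:00-17:30.
Oona ∩ Kira ∩ Rina ∩ Mateo: 10:00-11:30, 15:30-17:30.
The first common window of at least 90 minutes is 10:00-11:30, so the earliest start is 10:00.

10:00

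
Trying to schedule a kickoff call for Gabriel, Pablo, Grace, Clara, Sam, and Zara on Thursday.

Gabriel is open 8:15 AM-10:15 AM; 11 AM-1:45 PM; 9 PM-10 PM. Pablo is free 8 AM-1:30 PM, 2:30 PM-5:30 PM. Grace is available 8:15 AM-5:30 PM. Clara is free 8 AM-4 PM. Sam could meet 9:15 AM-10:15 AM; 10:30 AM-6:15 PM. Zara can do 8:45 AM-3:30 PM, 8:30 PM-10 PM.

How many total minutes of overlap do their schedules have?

210

Gabriel ∩ Pablo: 08:15-10:15, 11:00-13:30.
Gabriel ∩ Pablo ∩ Grace: 08:15-10:15, 11:00-13:30.
Gabriel ∩ Pablo ∩ Grace ∩ Clara: 08:15-10:15, 11:00-13:30.
Gabriel ∩ Pablo ∩ Grace ∩ Clara ∩ Sam: 09:15-10:15, 11:00-13:30.
Gabriel ∩ Pablo ∩ Grace ∩ Clara ∩ Sam ∩ Zara: 09:15-10:15, 11:00-13:30.
Summing the common windows: 60 + 150 = 210 minutes.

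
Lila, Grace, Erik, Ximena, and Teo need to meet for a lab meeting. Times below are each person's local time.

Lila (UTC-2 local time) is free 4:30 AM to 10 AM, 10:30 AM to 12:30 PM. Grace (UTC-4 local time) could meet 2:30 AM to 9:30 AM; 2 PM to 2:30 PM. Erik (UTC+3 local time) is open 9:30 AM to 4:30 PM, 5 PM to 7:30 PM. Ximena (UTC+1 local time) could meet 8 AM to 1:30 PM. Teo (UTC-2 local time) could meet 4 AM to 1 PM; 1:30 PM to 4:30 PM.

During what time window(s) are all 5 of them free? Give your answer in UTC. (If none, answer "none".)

07:00-12:00

Lila in UTC: 06:30-12:00, 12:30-14:30 (add 2h to convert from UTC-2).
Grace in UTC: 06:30-13:30, 18:00-18:30 (add 4h to convert from UTC-4).
Erik in UTC: 06:30-13:30, 14:00-16:30 (subtract 3h to convert from UTC+3).
Ximena in UTC: 07:00-12:30 (subtract 1h to convert from UTC+1).
Teo in UTC: 06:00-15:00, 15:30-18:30 (add 2h to convert from UTC-2).
Lila ∩ Grace: 06:30-12:00, 12:30-13:30.
Lila ∩ Grace ∩ Erik: 06:30-12:00, 12:30-13:30.
Lila ∩ Grace ∩ Erik ∩ Ximena: 07:00-12:00.
Lila ∩ Grace ∩ Erik ∩ Ximena ∩ Teo: 07:00-12:00.
So the common availability across everyone is 07:00-12:00.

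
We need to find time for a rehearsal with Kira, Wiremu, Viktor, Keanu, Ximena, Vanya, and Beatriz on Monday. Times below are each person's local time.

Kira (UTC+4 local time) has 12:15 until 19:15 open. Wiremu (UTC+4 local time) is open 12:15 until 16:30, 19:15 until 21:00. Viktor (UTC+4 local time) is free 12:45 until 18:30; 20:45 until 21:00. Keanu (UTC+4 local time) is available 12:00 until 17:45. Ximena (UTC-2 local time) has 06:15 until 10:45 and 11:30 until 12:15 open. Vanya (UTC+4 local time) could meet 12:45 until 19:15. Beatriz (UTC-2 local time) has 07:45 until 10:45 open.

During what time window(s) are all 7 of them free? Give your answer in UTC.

09:45-12:30

Kira in UTC: 08:15-15:15 (subtract 4h to convert from UTC+4).
Wiremu in UTC: 08:15-12:30, 15:15-17:00 (subtract 4h to convert from UTC+4).
Viktor in UTC: 08:45-14:30, 16:45-17:00 (subtract 4h to convert from UTC+4).
Keanu in UTC: 08:00-13:45 (subtract 4h to convert from UTC+4).
Ximena in UTC: 08:15-12:45, 13:30-14:15 (add 2h to convert from UTC-2).
Vanya in UTC: 08:45-15:15 (subtract 4h to convert from UTC+4).
Beatriz in UTC: 09:45-12:45 (add 2h to convert from UTC-2).
Kira ∩ Wiremu: 08:15-12:30.
Kira ∩ Wiremu ∩ Viktor: 08:45-12:30.
Kira ∩ Wiremu ∩ Viktor ∩ Keanu: 08:45-12:30.
Kira ∩ Wiremu ∩ Viktor ∩ Keanu ∩ Ximena: 08:45-12:30.
Kira ∩ Wiremu ∩ Viktor ∩ Keanu ∩ Ximena ∩ Vanya: 08:45-12:30.
Kira ∩ Wiremu ∩ Viktor ∩ Keanu ∩ Ximena ∩ Vanya ∩ Beatriz: 09:45-12:30.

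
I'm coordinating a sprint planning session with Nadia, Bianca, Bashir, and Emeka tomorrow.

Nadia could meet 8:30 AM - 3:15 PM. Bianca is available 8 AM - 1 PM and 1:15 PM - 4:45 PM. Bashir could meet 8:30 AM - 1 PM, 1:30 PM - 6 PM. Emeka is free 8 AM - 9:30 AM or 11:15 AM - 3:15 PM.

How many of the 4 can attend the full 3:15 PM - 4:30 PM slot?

Bianca and Bashir can make the full 15:15-16:30 slot — that's 2.

2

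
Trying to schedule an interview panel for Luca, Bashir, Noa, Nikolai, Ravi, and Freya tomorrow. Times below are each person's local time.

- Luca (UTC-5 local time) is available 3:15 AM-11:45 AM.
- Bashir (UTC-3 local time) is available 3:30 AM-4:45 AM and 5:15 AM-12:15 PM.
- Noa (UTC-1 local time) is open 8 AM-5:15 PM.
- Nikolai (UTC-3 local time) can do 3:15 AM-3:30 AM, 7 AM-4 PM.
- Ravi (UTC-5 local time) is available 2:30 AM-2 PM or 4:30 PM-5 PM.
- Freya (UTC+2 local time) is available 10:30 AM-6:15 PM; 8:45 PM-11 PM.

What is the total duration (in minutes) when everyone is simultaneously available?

315

Luca in UTC: 08:15-16:45 (add 5h to convert from UTC-5).
Bashir in UTC: 06:30-07:45, 08:15-15:15 (add 3h to convert from UTC-3).
Noa in UTC: 09:00-18:15 (add 1h to convert from UTC-1).
Nikolai in UTC: 06:15-06:30, 10:00-19:00 (add 3h to convert from UTC-3).
Ravi in UTC: 07:30-19:00, 21:30-22:00 (add 5h to convert from UTC-5).
Freya in UTC: 08:30-16:15, 18:45-21:00 (subtract 2h to convert from UTC+2).
Luca ∩ Bashir: 08:15-15:15.
Luca ∩ Bashir ∩ Noa: 09:00-15:15.
Luca ∩ Bashir ∩ Noa ∩ Nikolai: 10:00-15:15.
Luca ∩ Bashir ∩ Noa ∩ Nikolai ∩ Ravi: 10:00-15:15.
Luca ∩ Bashir ∩ Noa ∩ Nikolai ∩ Ravi ∩ Freya: 10:00-15:15.
That's a single block of 315 minutes.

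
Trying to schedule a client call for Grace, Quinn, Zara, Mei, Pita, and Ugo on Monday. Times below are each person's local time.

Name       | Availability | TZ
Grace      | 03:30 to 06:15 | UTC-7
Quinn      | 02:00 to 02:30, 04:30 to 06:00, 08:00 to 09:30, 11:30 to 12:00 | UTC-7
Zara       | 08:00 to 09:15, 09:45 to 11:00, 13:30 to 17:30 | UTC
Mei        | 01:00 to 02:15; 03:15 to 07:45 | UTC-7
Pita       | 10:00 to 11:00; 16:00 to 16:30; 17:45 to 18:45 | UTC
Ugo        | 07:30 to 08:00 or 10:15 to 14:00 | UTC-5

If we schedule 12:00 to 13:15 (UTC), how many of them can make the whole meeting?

2

Grace in UTC: 10:30-13:15 (add 7h to convert from UTC-7).
Quinn in UTC: 09:00-09:30, 11:30-13:00, 15:00-16:30, 18:30-19:00 (add 7h to convert from UTC-7).
Zara in UTC: 08:00-09:15, 09:45-11:00, 13:30-17:30.
Mei in UTC: 08:00-09:15, 10:15-14:45 (add 7h to convert from UTC-7).
Pita in UTC: 10:00-11:00, 16:00-16:30, 17:45-18:45.
Ugo in UTC: 12:30-13:00, 15:15-19:00 (add 5h to convert from UTC-5).
Grace and Mei can make the full 12:00-13:15 slot — that's 2.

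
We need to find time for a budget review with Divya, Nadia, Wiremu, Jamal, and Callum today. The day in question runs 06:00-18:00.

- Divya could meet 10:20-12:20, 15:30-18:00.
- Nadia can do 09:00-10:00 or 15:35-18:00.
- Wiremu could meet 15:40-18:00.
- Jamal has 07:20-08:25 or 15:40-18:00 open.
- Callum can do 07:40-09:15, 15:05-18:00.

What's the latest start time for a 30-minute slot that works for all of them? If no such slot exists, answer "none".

Divya ∩ Nadia: 15:35-18:00.
Divya ∩ Nadia ∩ Wiremu: 15:40-18:00.
Divya ∩ Nadia ∩ Wiremu ∩ Jamal: 15:40-18:00.
Divya ∩ Nadia ∩ Wiremu ∩ Jamal ∩ Callum: 15:40-18:00.
So the common availability across everyone is 15:40-18:00.
The last common window of at least 30 minutes is 15:40-18:00; a 30-minute meeting can start as late as 17:30 and still end by 18:00.

17:30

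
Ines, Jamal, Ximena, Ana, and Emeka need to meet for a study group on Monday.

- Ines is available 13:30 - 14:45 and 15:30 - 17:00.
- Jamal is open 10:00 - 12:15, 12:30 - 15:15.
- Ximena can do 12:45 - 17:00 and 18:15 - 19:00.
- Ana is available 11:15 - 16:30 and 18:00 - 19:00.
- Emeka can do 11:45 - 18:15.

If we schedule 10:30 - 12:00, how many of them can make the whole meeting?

Jamal can make the full 10:30-12:00 slot — that's 1.

1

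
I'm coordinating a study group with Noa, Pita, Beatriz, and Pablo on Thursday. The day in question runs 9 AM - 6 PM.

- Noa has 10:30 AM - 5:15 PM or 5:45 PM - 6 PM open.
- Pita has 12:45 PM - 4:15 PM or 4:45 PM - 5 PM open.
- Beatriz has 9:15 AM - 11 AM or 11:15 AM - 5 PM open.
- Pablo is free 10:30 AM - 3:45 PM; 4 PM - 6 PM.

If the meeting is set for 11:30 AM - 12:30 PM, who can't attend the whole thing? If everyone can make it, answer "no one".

Noa: free for 11:30-12:30. Pita: not fully free for 11:30-12:30. Beatriz: free for 11:30-12:30. Pablo: free for 11:30-12:30.

Pita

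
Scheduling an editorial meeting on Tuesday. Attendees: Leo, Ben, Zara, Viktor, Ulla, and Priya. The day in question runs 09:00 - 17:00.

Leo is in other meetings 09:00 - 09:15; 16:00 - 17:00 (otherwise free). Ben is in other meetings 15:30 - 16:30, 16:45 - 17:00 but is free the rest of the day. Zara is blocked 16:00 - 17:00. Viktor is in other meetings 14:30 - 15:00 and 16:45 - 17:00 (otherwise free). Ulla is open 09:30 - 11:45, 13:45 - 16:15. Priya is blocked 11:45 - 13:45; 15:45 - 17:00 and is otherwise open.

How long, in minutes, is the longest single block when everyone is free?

135

Leo free: 09:15-16:00 (invert busy blocks within the working day).
Ben free: 09:00-15:30, 16:30-16:45 (invert busy blocks within the working day).
Zara free: 09:00-16:00 (invert busy blocks within the working day).
Viktor free: 09:00-14:30, 15:00-16:45 (invert busy blocks within the working day).
Ulla free: 09:30-11:45, 13:45-16:15.
Priya free: 09:00-11:45, 13:45-15:45 (invert busy blocks within the working day).
Leo ∩ Ben: 09:15-15:30.
Leo ∩ Ben ∩ Zara: 09:15-15:30.
Leo ∩ Ben ∩ Zara ∩ Viktor: 09:15-14:30, 15:00-15:30.
Leo ∩ Ben ∩ Zara ∩ Viktor ∩ Ulla: 09:30-11:45, 13:45-14:30, 15:00-15:30.
Leo ∩ Ben ∩ Zara ∩ Viktor ∩ Ulla ∩ Priya: 09:30-11:45, 13:45-14:30, 15:00-15:30.
The longest is 09:30-11:45 at 135 minutes.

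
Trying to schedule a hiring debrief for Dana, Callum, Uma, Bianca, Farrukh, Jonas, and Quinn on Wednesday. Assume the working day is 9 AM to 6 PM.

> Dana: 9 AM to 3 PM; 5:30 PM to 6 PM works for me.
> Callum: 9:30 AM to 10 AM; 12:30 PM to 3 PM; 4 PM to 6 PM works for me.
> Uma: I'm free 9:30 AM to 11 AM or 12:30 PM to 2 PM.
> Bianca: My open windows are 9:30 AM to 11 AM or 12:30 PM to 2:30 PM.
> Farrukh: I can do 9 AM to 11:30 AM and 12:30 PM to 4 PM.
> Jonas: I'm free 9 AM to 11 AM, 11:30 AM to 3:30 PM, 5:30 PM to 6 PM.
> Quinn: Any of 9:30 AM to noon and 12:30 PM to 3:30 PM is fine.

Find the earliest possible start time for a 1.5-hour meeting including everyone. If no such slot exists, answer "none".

Dana ∩ Callum: 09:30-10:00, 12:30-15:00, 17:30-18:00.
Dana ∩ Callum ∩ Uma: 09:30-10:00, 12:30-14:00.
Dana ∩ Callum ∩ Uma ∩ Bianca: 09:30-10:00, 12:30-14:00.
Dana ∩ Callum ∩ Uma ∩ Bianca ∩ Farrukh: 09:30-10:00, 12:30-14:00.
Dana ∩ Callum ∩ Uma ∩ Bianca ∩ Farrukh ∩ Jonas: 09:30-10:00, 12:30-14:00.
Dana ∩ Callum ∩ Uma ∩ Bianca ∩ Farrukh ∩ Jonas ∩ Quinn: 09:30-10:00, 12:30-14:00.
Those are the intersection windows.
The first common window of at least 90 minutes is 12:30-14:00, so the earliest start is 12:30.

12:30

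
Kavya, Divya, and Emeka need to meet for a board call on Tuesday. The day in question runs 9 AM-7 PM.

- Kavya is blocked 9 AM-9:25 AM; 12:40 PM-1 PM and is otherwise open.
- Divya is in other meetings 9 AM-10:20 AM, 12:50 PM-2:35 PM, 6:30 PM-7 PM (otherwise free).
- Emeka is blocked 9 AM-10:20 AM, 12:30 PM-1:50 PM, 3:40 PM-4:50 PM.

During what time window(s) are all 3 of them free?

Kavya free: 09:25-12:40, 13:00-19:00 (invert busy blocks within the working day).
Divya free: 10:20-12:50, 14:35-18:30 (invert busy blocks within the working day).
Emeka free: 10:20-12:30, 13:50-15:40, 16:50-19:00 (invert busy blocks within the working day).
Kavya ∩ Divya: 10:20-12:40, 14:35-18:30.
Kavya ∩ Divya ∩ Emeka: 10:20-12:30, 14:35-15:40, 16:50-18:30.
So the common availability across everyone is 10:20-12:30, 14:35-15:40, 16:50-18:30.

10:20-12:30, 14:35-15:40, 16:50-18:30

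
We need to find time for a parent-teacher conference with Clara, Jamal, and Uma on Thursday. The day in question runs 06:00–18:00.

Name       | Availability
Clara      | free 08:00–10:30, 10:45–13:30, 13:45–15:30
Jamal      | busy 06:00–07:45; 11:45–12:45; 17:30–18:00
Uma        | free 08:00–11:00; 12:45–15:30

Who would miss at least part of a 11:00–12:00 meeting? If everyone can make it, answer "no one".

Jamal, Uma

Clara free: 08:00-10:30, 10:45-13:30, 13:45-15:30.
Jamal free: 07:45-11:45, 12:45-17:30 (invert busy blocks within the working day).
Uma free: 08:00-11:00, 12:45-15:30.
Clara: free for 11:00-12:00. Jamal: not fully free for 11:00-12:00. Uma: not fully free for 11:00-12:00.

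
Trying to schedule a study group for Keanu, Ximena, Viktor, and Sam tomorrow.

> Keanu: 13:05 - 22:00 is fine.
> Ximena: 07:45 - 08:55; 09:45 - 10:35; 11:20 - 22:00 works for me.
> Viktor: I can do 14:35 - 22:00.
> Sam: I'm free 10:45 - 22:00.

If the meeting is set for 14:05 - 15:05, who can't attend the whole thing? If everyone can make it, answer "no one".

Viktor

Keanu: free for 14:05-15:05. Ximena: free for 14:05-15:05. Viktor: not fully free for 14:05-15:05. Sam: free for 14:05-15:05.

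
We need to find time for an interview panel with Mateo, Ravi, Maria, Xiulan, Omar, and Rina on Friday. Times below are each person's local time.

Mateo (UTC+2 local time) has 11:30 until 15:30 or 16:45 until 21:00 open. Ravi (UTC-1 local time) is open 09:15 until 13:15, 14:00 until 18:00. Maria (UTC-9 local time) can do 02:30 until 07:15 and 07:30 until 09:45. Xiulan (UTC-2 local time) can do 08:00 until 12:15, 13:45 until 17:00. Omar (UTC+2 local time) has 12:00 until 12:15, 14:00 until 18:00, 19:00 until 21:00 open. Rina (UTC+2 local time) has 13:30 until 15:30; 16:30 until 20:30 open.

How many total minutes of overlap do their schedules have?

195

Mateo in UTC: 09:30-13:30, 14:45-19:00 (subtract 2h to convert from UTC+2).
Ravi in UTC: 10:15-14:15, 15:00-19:00 (add 1h to convert from UTC-1).
Maria in UTC: 11:30-16:15, 16:30-18:45 (add 9h to convert from UTC-9).
Xiulan in UTC: 10:00-14:15, 15:45-19:00 (add 2h to convert from UTC-2).
Omar in UTC: 10:00-10:15, 12:00-16:00, 17:00-19:00 (subtract 2h to convert from UTC+2).
Rina in UTC: 11:30-13:30, 14:30-18:30 (subtract 2h to convert from UTC+2).
Mateo ∩ Ravi: 10:15-13:30, 15:00-19:00.
Mateo ∩ Ravi ∩ Maria: 11:30-13:30, 15:00-16:15, 16:30-18:45.
Mateo ∩ Ravi ∩ Maria ∩ Xiulan: 11:30-13:30, 15:45-16:15, 16:30-18:45.
Mateo ∩ Ravi ∩ Maria ∩ Xiulan ∩ Omar: 12:00-13:30, 15:45-16:00, 17:00-18:45.
Mateo ∩ Ravi ∩ Maria ∩ Xiulan ∩ Omar ∩ Rina: 12:00-13:30, 15:45-16:00, 17:00-18:30.
Those are the intersection windows.
Summing the common windows: 90 + 15 + 90 = 195 minutes.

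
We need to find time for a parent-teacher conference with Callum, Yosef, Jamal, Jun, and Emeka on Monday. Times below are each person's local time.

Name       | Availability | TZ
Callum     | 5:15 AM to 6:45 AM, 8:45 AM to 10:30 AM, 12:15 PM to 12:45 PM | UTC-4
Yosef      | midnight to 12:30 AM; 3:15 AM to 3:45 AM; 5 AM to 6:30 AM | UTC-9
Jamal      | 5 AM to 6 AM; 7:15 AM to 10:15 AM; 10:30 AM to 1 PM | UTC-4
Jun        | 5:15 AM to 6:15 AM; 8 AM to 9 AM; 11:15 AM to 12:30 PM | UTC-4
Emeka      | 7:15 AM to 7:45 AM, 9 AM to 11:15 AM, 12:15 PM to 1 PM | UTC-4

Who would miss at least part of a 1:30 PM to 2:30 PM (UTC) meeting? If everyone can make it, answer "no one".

Callum in UTC: 09:15-10:45, 12:45-14:30, 16:15-16:45 (add 4h to convert from UTC-4).
Yosef in UTC: 09:00-09:30, 12:15-12:45, 14:00-15:30 (add 9h to convert from UTC-9).
Jamal in UTC: 09:00-10:00, 11:15-14:15, 14:30-17:00 (add 4h to convert from UTC-4).
Jun in UTC: 09:15-10:15, 12:00-13:00, 15:15-16:30 (add 4h to convert from UTC-4).
Emeka in UTC: 11:15-11:45, 13:00-15:15, 16:15-17:00 (add 4h to convert from UTC-4).
Callum: free for 13:30-14:30. Yosef: not fully free for 13:30-14:30. Jamal: not fully free for 13:30-14:30. Jun: not fully free for 13:30-14:30. Emeka: free for 13:30-14:30.

Jamal, Jun, Yosef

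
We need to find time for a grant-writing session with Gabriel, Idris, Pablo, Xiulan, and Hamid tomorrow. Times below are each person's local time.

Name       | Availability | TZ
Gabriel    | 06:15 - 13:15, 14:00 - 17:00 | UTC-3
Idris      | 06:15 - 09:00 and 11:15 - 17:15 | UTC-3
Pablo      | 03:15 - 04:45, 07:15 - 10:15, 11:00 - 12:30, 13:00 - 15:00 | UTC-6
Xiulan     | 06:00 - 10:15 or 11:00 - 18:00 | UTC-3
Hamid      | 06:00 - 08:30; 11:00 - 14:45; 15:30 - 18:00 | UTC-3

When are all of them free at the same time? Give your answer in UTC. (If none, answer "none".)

09:15-10:45, 14:15-16:15, 17:00-17:45, 19:00-20:00

Gabriel in UTC: 09:15-16:15, 17:00-20:00 (add 3h to convert from UTC-3).
Idris in UTC: 09:15-12:00, 14:15-20:15 (add 3h to convert from UTC-3).
Pablo in UTC: 09:15-10:45, 13:15-16:15, 17:00-18:30, 19:00-21:00 (add 6h to convert from UTC-6).
Xiulan in UTC: 09:00-13:15, 14:00-21:00 (add 3h to convert from UTC-3).
Hamid in UTC: 09:00-11:30, 14:00-17:45, 18:30-21:00 (add 3h to convert from UTC-3).
Gabriel ∩ Idris: 09:15-12:00, 14:15-16:15, 17:00-20:00.
Gabriel ∩ Idris ∩ Pablo: 09:15-10:45, 14:15-16:15, 17:00-18:30, 19:00-20:00.
Gabriel ∩ Idris ∩ Pablo ∩ Xiulan: 09:15-10:45, 14:15-16:15, 17:00-18:30, 19:00-20:00.
Gabriel ∩ Idris ∩ Pablo ∩ Xiulan ∩ Hamid: 09:15-10:45, 14:15-16:15, 17:00-17:45, 19:00-20:00.
Those are the intersection windows.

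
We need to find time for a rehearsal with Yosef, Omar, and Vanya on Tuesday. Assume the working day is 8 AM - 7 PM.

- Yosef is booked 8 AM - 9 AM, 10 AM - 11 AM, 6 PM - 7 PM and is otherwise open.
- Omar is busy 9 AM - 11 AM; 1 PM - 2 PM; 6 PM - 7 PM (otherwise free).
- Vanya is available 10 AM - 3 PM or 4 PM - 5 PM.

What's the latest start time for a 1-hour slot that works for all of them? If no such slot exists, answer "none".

16:00

Yosef free: 09:00-10:00, 11:00-18:00 (invert busy blocks within the working day).
Omar free: 08:00-09:00, 11:00-13:00, 14:00-18:00 (invert busy blocks within the working day).
Vanya free: 10:00-15:00, 16:00-17:00.
Yosef ∩ Omar: 11:00-13:00, 14:00-18:00.
Yosef ∩ Omar ∩ Vanya: 11:00-13:00, 14:00-15:00, 16:00-17:00.
The last common window of at least 60 minutes is 16:00-17:00; a 60-minute meeting can start as late as 16:00 and still end by 17:00.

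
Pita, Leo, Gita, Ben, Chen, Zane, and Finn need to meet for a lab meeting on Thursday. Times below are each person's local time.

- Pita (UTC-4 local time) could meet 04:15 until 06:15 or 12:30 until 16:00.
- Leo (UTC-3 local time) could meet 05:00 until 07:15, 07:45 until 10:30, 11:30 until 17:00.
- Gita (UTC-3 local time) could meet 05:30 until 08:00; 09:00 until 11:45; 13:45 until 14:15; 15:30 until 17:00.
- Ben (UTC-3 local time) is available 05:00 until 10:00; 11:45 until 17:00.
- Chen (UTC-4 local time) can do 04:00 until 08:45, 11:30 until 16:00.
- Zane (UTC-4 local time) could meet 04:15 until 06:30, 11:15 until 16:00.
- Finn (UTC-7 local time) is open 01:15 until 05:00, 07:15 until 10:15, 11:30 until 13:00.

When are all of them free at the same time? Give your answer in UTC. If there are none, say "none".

08:30-10:15, 16:45-17:15, 18:30-20:00

Pita in UTC: 08:15-10:15, 16:30-20:00 (add 4h to convert from UTC-4).
Leo in UTC: 08:00-10:15, 10:45-13:30, 14:30-20:00 (add 3h to convert from UTC-3).
Gita in UTC: 08:30-11:00, 12:00-14:45, 16:45-17:15, 18:30-20:00 (add 3h to convert from UTC-3).
Ben in UTC: 08:00-13:00, 14:45-20:00 (add 3h to convert from UTC-3).
Chen in UTC: 08:00-12:45, 15:30-20:00 (add 4h to convert from UTC-4).
Zane in UTC: 08:15-10:30, 15:15-20:00 (add 4h to convert from UTC-4).
Finn in UTC: 08:15-12:00, 14:15-17:15, 18:30-20:00 (add 7h to convert from UTC-7).
Pita ∩ Leo: 08:15-10:15, 16:30-20:00.
Pita ∩ Leo ∩ Gita: 08:30-10:15, 16:45-17:15, 18:30-20:00.
Pita ∩ Leo ∩ Gita ∩ Ben: 08:30-10:15, 16:45-17:15, 18:30-20:00.
Pita ∩ Leo ∩ Gita ∩ Ben ∩ Chen: 08:30-10:15, 16:45-17:15, 18:30-20:00.
Pita ∩ Leo ∩ Gita ∩ Ben ∩ Chen ∩ Zane: 08:30-10:15, 16:45-17:15, 18:30-20:00.
Pita ∩ Leo ∩ Gita ∩ Ben ∩ Chen ∩ Zane ∩ Finn: 08:30-10:15, 16:45-17:15, 18:30-20:00.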